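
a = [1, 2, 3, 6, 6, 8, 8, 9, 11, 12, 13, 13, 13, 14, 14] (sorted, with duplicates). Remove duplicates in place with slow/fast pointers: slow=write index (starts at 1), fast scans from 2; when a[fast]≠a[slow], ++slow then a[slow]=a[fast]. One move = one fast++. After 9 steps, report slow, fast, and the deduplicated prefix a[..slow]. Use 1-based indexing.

slow=1 fast=2: a[fast]=2≠a[slow]=1 write a[2]=2, slow++,fast++
slow=2 fast=3: a[fast]=3≠a[slow]=2 write a[3]=3, slow++,fast++
slow=3 fast=4: a[fast]=6≠a[slow]=3 write a[4]=6, slow++,fast++
slow=4 fast=5: a[fast]=6=a[slow] dup, fast++
slow=4 fast=6: a[fast]=8≠a[slow]=6 write a[5]=8, slow++,fast++
slow=5 fast=7: a[fast]=8=a[slow] dup, fast++
slow=5 fast=8: a[fast]=9≠a[slow]=8 write a[6]=9, slow++,fast++
slow=6 fast=9: a[fast]=11≠a[slow]=9 write a[7]=11, slow++,fast++
slow=7 fast=10: a[fast]=12≠a[slow]=11 write a[8]=12, slow++,fast++

slow=8, fast=11, prefix=[1, 2, 3, 6, 8, 9, 11, 12]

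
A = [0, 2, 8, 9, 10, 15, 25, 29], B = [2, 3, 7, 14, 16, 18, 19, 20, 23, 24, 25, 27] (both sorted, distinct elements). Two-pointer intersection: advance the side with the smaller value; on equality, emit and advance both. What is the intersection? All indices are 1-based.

[i=1,j=1] 0<2 → i++
[i=2,j=1] 2==2 emit → i++,j++
[i=3,j=2] 8>3 → j++
[i=3,j=3] 8>7 → j++
[i=3,j=4] 8<14 → i++
[i=4,j=4] 9<14 → i++
[i=5,j=4] 10<14 → i++
[i=6,j=4] 15>14 → j++
[i=6,j=5] 15<16 → i++
[i=7,j=5] 25>16 → j++
[i=7,j=6] 25>18 → j++
[i=7,j=7] 25>19 → j++
[i=7,j=8] 25>20 → j++
[i=7,j=9] 25>23 → j++
[i=7,j=10] 25>24 → j++
[i=7,j=11] 25==25 emit → i++,j++
[i=8,j=12] 29>27 → j++

intersection = [2, 25]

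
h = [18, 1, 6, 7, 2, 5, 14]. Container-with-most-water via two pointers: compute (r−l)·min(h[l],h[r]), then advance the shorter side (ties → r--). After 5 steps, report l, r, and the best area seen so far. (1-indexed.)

l=1, r=2, best area=84

l=1 r=7: min(18,14)*6=84 best=84 *, r--
l=1 r=6: min(18,5)*5=25 best=84, r--
l=1 r=5: min(18,2)*4=8 best=84, r--
l=1 r=4: min(18,7)*3=21 best=84, r--
l=1 r=3: min(18,6)*2=12 best=84, r--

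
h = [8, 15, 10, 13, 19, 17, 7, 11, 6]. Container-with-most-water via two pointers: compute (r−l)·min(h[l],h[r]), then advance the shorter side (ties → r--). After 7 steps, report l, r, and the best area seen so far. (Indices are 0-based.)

l=0 r=8: min(8,6)*8=48 best=48 *, r--
l=0 r=7: min(8,11)*7=56 best=56 *, l++
l=1 r=7: min(15,11)*6=66 best=66 *, r--
l=1 r=6: min(15,7)*5=35 best=66, r--
l=1 r=5: min(15,17)*4=60 best=66, l++
l=2 r=5: min(10,17)*3=30 best=66, l++
l=3 r=5: min(13,17)*2=26 best=66, l++

l=4, r=5, best area=66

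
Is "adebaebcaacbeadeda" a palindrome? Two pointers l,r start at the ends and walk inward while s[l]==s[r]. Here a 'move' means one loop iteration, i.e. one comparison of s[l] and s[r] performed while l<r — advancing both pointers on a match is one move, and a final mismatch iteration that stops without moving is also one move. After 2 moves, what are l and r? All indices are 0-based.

[0,17] 'a'=='a' → l++,r--
[1,16] 'd'=='d' → l++,r--

l=2, r=15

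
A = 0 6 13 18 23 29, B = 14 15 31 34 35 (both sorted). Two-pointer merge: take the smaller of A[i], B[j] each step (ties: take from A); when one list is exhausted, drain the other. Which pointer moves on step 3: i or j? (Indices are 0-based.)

i

i=0 j=0: A[i]=0<=B[j]=14 take 0, i++
i=1 j=0: A[i]=6<=B[j]=14 take 6, i++
i=2 j=0: A[i]=13<=B[j]=14 take 13, i++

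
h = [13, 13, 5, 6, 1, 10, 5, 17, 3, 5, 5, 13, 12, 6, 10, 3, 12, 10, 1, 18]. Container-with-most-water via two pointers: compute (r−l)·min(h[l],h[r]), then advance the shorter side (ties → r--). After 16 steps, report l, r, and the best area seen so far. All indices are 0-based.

[0,19] min(13,18)*19=247 best=247 * → l++
[1,19] min(13,18)*18=234 best=247 → l++
[2,19] min(5,18)*17=85 best=247 → l++
[3,19] min(6,18)*16=96 best=247 → l++
[4,19] min(1,18)*15=15 best=247 → l++
[5,19] min(10,18)*14=140 best=247 → l++
[6,19] min(5,18)*13=65 best=247 → l++
[7,19] min(17,18)*12=204 best=247 → l++
[8,19] min(3,18)*11=33 best=247 → l++
[9,19] min(5,18)*10=50 best=247 → l++
[10,19] min(5,18)*9=45 best=247 → l++
[11,19] min(13,18)*8=104 best=247 → l++
[12,19] min(12,18)*7=84 best=247 → l++
[13,19] min(6,18)*6=36 best=247 → l++
[14,19] min(10,18)*5=50 best=247 → l++
[15,19] min(3,18)*4=12 best=247 → l++

l=16, r=19, best area=247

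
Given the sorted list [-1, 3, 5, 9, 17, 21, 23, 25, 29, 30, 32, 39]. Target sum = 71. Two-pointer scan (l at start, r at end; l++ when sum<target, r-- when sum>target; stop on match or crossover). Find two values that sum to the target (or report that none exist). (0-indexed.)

l=0 r=11: -1+39=38 <71, l++
l=1 r=11: 3+39=42 <71, l++
l=2 r=11: 5+39=44 <71, l++
l=3 r=11: 9+39=48 <71, l++
l=4 r=11: 17+39=56 <71, l++
l=5 r=11: 21+39=60 <71, l++
l=6 r=11: 23+39=62 <71, l++
l=7 r=11: 25+39=64 <71, l++
l=8 r=11: 29+39=68 <71, l++
l=9 r=11: 30+39=69 <71, l++
l=10 r=11: 32+39=71, found

(32, 39)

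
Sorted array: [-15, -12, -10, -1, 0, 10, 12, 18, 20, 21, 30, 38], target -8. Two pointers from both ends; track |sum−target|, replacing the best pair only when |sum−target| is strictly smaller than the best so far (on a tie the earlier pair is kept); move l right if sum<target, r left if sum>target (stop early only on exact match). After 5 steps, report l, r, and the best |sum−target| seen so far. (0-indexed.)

l=0, r=6, best |Δ|=11

l=0 r=11: -15+38=23 d=31 *, r--
l=0 r=10: -15+30=15 d=23 *, r--
l=0 r=9: -15+21=6 d=14 *, r--
l=0 r=8: -15+20=5 d=13 *, r--
l=0 r=7: -15+18=3 d=11 *, r--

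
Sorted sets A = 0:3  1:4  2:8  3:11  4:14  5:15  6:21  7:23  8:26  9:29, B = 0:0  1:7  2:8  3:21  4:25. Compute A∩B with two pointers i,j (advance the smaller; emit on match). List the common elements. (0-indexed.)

intersection = [8, 21]

i=0 j=0: 3>0, j++
i=0 j=1: 3<7, i++
i=1 j=1: 4<7, i++
i=2 j=1: 8>7, j++
i=2 j=2: 8==8 emit, i++,j++
i=3 j=3: 11<21, i++
i=4 j=3: 14<21, i++
i=5 j=3: 15<21, i++
i=6 j=3: 21==21 emit, i++,j++
i=7 j=4: 23<25, i++
i=8 j=4: 26>25, j++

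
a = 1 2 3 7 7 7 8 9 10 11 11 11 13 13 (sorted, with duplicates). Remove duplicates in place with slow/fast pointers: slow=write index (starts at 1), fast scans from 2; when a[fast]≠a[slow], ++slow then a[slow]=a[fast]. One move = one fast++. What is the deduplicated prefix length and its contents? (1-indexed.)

slow=1 fast=2: a[fast]=2≠a[slow]=1 write a[2]=2, slow++,fast++
slow=2 fast=3: a[fast]=3≠a[slow]=2 write a[3]=3, slow++,fast++
slow=3 fast=4: a[fast]=7≠a[slow]=3 write a[4]=7, slow++,fast++
slow=4 fast=5: a[fast]=7=a[slow] dup, fast++
slow=4 fast=6: a[fast]=7=a[slow] dup, fast++
slow=4 fast=7: a[fast]=8≠a[slow]=7 write a[5]=8, slow++,fast++
slow=5 fast=8: a[fast]=9≠a[slow]=8 write a[6]=9, slow++,fast++
slow=6 fast=9: a[fast]=10≠a[slow]=9 write a[7]=10, slow++,fast++
slow=7 fast=10: a[fast]=11≠a[slow]=10 write a[8]=11, slow++,fast++
slow=8 fast=11: a[fast]=11=a[slow] dup, fast++
slow=8 fast=12: a[fast]=11=a[slow] dup, fast++
slow=8 fast=13: a[fast]=13≠a[slow]=11 write a[9]=13, slow++,fast++
slow=9 fast=14: a[fast]=13=a[slow] dup, fast++

length 9; prefix = [1, 2, 3, 7, 8, 9, 10, 11, 13]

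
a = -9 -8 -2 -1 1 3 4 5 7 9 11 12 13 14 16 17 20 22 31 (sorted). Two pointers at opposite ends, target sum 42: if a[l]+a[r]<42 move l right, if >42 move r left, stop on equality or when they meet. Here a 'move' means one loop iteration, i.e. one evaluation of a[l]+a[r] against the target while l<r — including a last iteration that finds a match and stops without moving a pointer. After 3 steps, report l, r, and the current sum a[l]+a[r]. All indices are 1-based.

l=4, r=19, sum=30

[1,19] -9+31=22 <42 → l++
[2,19] -8+31=23 <42 → l++
[3,19] -2+31=29 <42 → l++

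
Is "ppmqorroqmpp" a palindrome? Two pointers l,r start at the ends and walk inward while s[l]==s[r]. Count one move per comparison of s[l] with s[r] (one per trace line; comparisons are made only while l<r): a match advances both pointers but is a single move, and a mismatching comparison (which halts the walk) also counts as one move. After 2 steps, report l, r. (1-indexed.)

l=3, r=10

[1,12] 'p'=='p' → l++,r--
[2,11] 'p'=='p' → l++,r--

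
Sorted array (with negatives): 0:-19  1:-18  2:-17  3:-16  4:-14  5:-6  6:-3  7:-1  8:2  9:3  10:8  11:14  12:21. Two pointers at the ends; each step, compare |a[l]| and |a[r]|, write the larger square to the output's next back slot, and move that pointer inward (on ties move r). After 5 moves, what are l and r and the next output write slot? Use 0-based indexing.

l=4, r=11, next write slot=7

l=0 r=12: |-19|<=|21| out[12]=441, r--
l=0 r=11: |-19|>|14| out[11]=361, l++
l=1 r=11: |-18|>|14| out[10]=324, l++
l=2 r=11: |-17|>|14| out[9]=289, l++
l=3 r=11: |-16|>|14| out[8]=256, l++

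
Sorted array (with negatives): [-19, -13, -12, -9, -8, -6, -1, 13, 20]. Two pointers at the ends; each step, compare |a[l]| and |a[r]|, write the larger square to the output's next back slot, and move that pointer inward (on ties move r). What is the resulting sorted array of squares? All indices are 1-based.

[1, 36, 64, 81, 144, 169, 169, 361, 400]

l=1 r=9: |-19|<=|20| out[9]=400, r--
l=1 r=8: |-19|>|13| out[8]=361, l++
l=2 r=8: |-13|<=|13| out[7]=169, r--
l=2 r=7: |-13|>|-1| out[6]=169, l++
l=3 r=7: |-12|>|-1| out[5]=144, l++
l=4 r=7: |-9|>|-1| out[4]=81, l++
l=5 r=7: |-8|>|-1| out[3]=64, l++
l=6 r=7: |-6|>|-1| out[2]=36, l++
l=7 r=7: |-1|<=|-1| out[1]=1, r--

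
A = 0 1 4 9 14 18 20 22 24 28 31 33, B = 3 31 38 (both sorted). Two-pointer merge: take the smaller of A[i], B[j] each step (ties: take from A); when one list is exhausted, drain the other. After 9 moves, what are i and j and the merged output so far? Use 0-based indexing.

i=0 j=0: A[i]=0<=B[j]=3 take 0, i++
i=1 j=0: A[i]=1<=B[j]=3 take 1, i++
i=2 j=0: A[i]=4>B[j]=3 take 3, j++
i=2 j=1: A[i]=4<=B[j]=31 take 4, i++
i=3 j=1: A[i]=9<=B[j]=31 take 9, i++
i=4 j=1: A[i]=14<=B[j]=31 take 14, i++
i=5 j=1: A[i]=18<=B[j]=31 take 18, i++
i=6 j=1: A[i]=20<=B[j]=31 take 20, i++
i=7 j=1: A[i]=22<=B[j]=31 take 22, i++

i=8, j=1, merged so far=[0, 1, 3, 4, 9, 14, 18, 20, 22]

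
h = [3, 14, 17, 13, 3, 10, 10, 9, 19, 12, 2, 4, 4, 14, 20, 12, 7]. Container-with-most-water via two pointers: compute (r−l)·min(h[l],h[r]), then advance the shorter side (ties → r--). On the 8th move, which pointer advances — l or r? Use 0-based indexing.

l

l=0 r=16: min(3,7)*16=48 best=48 *, l++
l=1 r=16: min(14,7)*15=105 best=105 *, r--
l=1 r=15: min(14,12)*14=168 best=168 *, r--
l=1 r=14: min(14,20)*13=182 best=182 *, l++
l=2 r=14: min(17,20)*12=204 best=204 *, l++
l=3 r=14: min(13,20)*11=143 best=204, l++
l=4 r=14: min(3,20)*10=30 best=204, l++
l=5 r=14: min(10,20)*9=90 best=204, l++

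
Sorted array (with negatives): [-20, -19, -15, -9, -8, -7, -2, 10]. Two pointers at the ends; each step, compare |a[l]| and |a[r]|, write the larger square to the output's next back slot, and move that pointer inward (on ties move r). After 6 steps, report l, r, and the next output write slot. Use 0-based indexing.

[0,7] |-20|>|10| out[7]=400 → l++
[1,7] |-19|>|10| out[6]=361 → l++
[2,7] |-15|>|10| out[5]=225 → l++
[3,7] |-9|<=|10| out[4]=100 → r--
[3,6] |-9|>|-2| out[3]=81 → l++
[4,6] |-8|>|-2| out[2]=64 → l++

l=5, r=6, next write slot=1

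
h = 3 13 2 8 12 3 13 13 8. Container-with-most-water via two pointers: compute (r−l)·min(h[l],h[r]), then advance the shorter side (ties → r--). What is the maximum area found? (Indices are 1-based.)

[1,9] min(3,8)*8=24 best=24 * → l++
[2,9] min(13,8)*7=56 best=56 * → r--
[2,8] min(13,13)*6=78 best=78 * → r--
[2,7] min(13,13)*5=65 best=78 → r--
[2,6] min(13,3)*4=12 best=78 → r--
[2,5] min(13,12)*3=36 best=78 → r--
[2,4] min(13,8)*2=16 best=78 → r--
[2,3] min(13,2)*1=2 best=78 → r--

max area = 78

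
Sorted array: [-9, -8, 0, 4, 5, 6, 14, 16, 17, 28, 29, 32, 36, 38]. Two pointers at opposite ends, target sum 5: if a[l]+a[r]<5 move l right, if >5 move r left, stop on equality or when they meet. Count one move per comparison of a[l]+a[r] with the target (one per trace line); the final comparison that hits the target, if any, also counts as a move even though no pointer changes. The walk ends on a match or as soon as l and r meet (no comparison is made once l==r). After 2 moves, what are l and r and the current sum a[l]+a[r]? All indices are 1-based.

[1,14] -9+38=29 >5 → r--
[1,13] -9+36=27 >5 → r--

l=1, r=12, sum=23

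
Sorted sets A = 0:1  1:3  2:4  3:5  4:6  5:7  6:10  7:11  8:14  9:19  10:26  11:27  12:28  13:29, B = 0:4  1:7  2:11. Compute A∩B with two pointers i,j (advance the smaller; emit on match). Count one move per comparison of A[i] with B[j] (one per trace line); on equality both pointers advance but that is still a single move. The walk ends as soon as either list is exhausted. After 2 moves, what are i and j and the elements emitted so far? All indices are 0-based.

i=2, j=0, emitted=[]

[i=0,j=0] 1<4 → i++
[i=1,j=0] 3<4 → i++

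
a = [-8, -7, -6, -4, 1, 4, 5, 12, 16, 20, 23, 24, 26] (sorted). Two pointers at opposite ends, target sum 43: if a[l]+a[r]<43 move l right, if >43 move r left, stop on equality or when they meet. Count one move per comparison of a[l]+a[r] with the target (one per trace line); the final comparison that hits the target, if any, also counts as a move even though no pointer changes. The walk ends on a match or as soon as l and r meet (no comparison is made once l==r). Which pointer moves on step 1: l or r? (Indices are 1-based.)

l

l=1 r=13: -8+26=18 <43, l++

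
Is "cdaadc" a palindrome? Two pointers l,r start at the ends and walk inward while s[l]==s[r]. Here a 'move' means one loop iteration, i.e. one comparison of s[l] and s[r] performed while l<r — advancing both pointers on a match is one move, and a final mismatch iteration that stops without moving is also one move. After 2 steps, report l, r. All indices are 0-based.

l=0 r=5: 'c'=='c', l++,r--
l=1 r=4: 'd'=='d', l++,r--

l=2, r=3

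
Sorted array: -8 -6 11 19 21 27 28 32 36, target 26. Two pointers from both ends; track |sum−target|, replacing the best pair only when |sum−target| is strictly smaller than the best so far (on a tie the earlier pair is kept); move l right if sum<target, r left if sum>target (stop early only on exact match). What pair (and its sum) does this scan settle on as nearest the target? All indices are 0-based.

pair (-6, 32) with sum 26 (|Δ|=0)

l=0 r=8: -8+36=28 d=2 *, r--
l=0 r=7: -8+32=24 d=2, l++
l=1 r=7: -6+32=26 d=0 *, stop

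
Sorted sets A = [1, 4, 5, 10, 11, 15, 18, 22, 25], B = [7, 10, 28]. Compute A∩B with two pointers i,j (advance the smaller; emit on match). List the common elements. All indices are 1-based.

i=1 j=1: 1<7, i++
i=2 j=1: 4<7, i++
i=3 j=1: 5<7, i++
i=4 j=1: 10>7, j++
i=4 j=2: 10==10 emit, i++,j++
i=5 j=3: 11<28, i++
i=6 j=3: 15<28, i++
i=7 j=3: 18<28, i++
i=8 j=3: 22<28, i++
i=9 j=3: 25<28, i++

intersection = [10]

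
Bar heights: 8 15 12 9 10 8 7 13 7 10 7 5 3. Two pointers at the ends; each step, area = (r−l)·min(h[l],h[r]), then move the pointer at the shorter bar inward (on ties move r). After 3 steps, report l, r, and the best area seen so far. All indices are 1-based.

l=1, r=10, best area=70

l=1 r=13: min(8,3)*12=36 best=36 *, r--
l=1 r=12: min(8,5)*11=55 best=55 *, r--
l=1 r=11: min(8,7)*10=70 best=70 *, r--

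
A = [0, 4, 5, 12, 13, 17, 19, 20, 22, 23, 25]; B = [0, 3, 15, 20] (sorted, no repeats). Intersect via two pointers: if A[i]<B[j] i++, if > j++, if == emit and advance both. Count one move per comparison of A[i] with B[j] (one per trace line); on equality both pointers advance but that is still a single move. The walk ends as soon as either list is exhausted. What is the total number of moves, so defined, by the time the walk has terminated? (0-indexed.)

i=0 j=0: 0==0 emit, i++,j++
i=1 j=1: 4>3, j++
i=1 j=2: 4<15, i++
i=2 j=2: 5<15, i++
i=3 j=2: 12<15, i++
i=4 j=2: 13<15, i++
i=5 j=2: 17>15, j++
i=5 j=3: 17<20, i++
i=6 j=3: 19<20, i++
i=7 j=3: 20==20 emit, i++,j++

10 moves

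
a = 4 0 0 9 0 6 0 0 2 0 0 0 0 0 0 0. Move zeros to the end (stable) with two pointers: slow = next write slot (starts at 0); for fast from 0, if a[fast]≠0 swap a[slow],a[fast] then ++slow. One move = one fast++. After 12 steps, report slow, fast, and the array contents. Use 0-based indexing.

slow=0 fast=0: a[fast]=4≠0 swap→a[0]=4, slow++,fast++
slow=1 fast=1: a[fast]=0, fast++
slow=1 fast=2: a[fast]=0, fast++
slow=1 fast=3: a[fast]=9≠0 swap→a[1]=9, slow++,fast++
slow=2 fast=4: a[fast]=0, fast++
slow=2 fast=5: a[fast]=6≠0 swap→a[2]=6, slow++,fast++
slow=3 fast=6: a[fast]=0, fast++
slow=3 fast=7: a[fast]=0, fast++
slow=3 fast=8: a[fast]=2≠0 swap→a[3]=2, slow++,fast++
slow=4 fast=9: a[fast]=0, fast++
slow=4 fast=10: a[fast]=0, fast++
slow=4 fast=11: a[fast]=0, fast++

slow=4, fast=12, a=[4, 9, 6, 2, 0, 0, 0, 0, 0, 0, 0, 0, 0, 0, 0, 0]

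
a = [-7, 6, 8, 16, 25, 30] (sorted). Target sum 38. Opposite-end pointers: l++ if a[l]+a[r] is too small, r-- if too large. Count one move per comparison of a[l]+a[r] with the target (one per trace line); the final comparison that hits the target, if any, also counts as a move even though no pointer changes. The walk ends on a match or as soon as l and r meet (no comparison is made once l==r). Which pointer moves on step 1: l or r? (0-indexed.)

l

[0,5] -7+30=23 <38 → l++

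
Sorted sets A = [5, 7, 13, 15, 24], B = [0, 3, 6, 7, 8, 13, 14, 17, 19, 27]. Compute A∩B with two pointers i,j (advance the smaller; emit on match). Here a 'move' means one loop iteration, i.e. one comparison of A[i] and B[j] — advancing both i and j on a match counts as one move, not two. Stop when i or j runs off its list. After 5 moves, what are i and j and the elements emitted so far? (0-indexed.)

i=2, j=4, emitted=[7]

i=0 j=0: 5>0, j++
i=0 j=1: 5>3, j++
i=0 j=2: 5<6, i++
i=1 j=2: 7>6, j++
i=1 j=3: 7==7 emit, i++,j++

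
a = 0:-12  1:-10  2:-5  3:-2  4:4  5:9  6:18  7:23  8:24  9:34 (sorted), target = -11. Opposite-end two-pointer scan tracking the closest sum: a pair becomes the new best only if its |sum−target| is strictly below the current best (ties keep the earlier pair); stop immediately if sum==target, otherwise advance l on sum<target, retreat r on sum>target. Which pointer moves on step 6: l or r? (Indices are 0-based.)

[0,9] -12+34=22 d=33 * → r--
[0,8] -12+24=12 d=23 * → r--
[0,7] -12+23=11 d=22 * → r--
[0,6] -12+18=6 d=17 * → r--
[0,5] -12+9=-3 d=8 * → r--
[0,4] -12+4=-8 d=3 * → r--

r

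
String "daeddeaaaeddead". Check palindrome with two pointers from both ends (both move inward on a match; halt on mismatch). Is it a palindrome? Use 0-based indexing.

l=0 r=14: 'd'=='d', l++,r--
l=1 r=13: 'a'=='a', l++,r--
l=2 r=12: 'e'=='e', l++,r--
l=3 r=11: 'd'=='d', l++,r--
l=4 r=10: 'd'=='d', l++,r--
l=5 r=9: 'e'=='e', l++,r--
l=6 r=8: 'a'=='a', l++,r--

palindrome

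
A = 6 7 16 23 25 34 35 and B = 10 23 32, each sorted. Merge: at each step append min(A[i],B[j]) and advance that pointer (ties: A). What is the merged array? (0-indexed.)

i=0 j=0: A[i]=6<=B[j]=10 take 6, i++
i=1 j=0: A[i]=7<=B[j]=10 take 7, i++
i=2 j=0: A[i]=16>B[j]=10 take 10, j++
i=2 j=1: A[i]=16<=B[j]=23 take 16, i++
i=3 j=1: A[i]=23<=B[j]=23 take 23, i++
i=4 j=1: A[i]=25>B[j]=23 take 23, j++
i=4 j=2: A[i]=25<=B[j]=32 take 25, i++
i=5 j=2: A[i]=34>B[j]=32 take 32, j++
i=5 j=3: B done, take A[i]=34, i++
i=6 j=3: B done, take A[i]=35, i++

[6, 7, 10, 16, 23, 23, 25, 32, 34, 35]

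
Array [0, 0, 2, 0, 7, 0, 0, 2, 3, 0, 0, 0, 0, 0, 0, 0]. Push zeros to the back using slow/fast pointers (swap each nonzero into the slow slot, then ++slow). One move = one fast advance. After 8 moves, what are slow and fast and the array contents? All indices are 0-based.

slow=0 fast=0: a[fast]=0, fast++
slow=0 fast=1: a[fast]=0, fast++
slow=0 fast=2: a[fast]=2≠0 swap→a[0]=2, slow++,fast++
slow=1 fast=3: a[fast]=0, fast++
slow=1 fast=4: a[fast]=7≠0 swap→a[1]=7, slow++,fast++
slow=2 fast=5: a[fast]=0, fast++
slow=2 fast=6: a[fast]=0, fast++
slow=2 fast=7: a[fast]=2≠0 swap→a[2]=2, slow++,fast++

slow=3, fast=8, a=[2, 7, 2, 0, 0, 0, 0, 0, 3, 0, 0, 0, 0, 0, 0, 0]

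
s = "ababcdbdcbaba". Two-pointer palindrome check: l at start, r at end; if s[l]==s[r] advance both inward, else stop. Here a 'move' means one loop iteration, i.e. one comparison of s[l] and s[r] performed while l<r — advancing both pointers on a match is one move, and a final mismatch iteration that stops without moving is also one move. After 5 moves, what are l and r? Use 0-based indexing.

[0,12] 'a'=='a' → l++,r--
[1,11] 'b'=='b' → l++,r--
[2,10] 'a'=='a' → l++,r--
[3,9] 'b'=='b' → l++,r--
[4,8] 'c'=='c' → l++,r--

l=5, r=7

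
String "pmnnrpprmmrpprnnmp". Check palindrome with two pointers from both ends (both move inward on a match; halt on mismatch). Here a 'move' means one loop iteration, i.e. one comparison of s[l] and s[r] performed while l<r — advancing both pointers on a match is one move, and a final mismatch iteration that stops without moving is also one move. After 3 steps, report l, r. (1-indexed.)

l=4, r=15

l=1 r=18: 'p'=='p', l++,r--
l=2 r=17: 'm'=='m', l++,r--
l=3 r=16: 'n'=='n', l++,r--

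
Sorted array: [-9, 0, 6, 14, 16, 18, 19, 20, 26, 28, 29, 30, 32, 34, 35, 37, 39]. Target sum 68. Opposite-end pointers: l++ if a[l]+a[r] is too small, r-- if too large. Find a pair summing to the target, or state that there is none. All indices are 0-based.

[0,16] -9+39=30 <68 → l++
[1,16] 0+39=39 <68 → l++
[2,16] 6+39=45 <68 → l++
[3,16] 14+39=53 <68 → l++
[4,16] 16+39=55 <68 → l++
[5,16] 18+39=57 <68 → l++
[6,16] 19+39=58 <68 → l++
[7,16] 20+39=59 <68 → l++
[8,16] 26+39=65 <68 → l++
[9,16] 28+39=67 <68 → l++
[10,16] 29+39=68 → found

(29, 39)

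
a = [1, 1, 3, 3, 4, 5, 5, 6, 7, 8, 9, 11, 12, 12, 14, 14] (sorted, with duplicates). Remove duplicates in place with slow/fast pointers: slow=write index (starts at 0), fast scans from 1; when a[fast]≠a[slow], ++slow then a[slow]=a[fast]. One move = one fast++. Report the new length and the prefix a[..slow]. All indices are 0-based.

slow=0 fast=1: a[fast]=1=a[slow] dup, fast++
slow=0 fast=2: a[fast]=3≠a[slow]=1 write a[1]=3, slow++,fast++
slow=1 fast=3: a[fast]=3=a[slow] dup, fast++
slow=1 fast=4: a[fast]=4≠a[slow]=3 write a[2]=4, slow++,fast++
slow=2 fast=5: a[fast]=5≠a[slow]=4 write a[3]=5, slow++,fast++
slow=3 fast=6: a[fast]=5=a[slow] dup, fast++
slow=3 fast=7: a[fast]=6≠a[slow]=5 write a[4]=6, slow++,fast++
slow=4 fast=8: a[fast]=7≠a[slow]=6 write a[5]=7, slow++,fast++
slow=5 fast=9: a[fast]=8≠a[slow]=7 write a[6]=8, slow++,fast++
slow=6 fast=10: a[fast]=9≠a[slow]=8 write a[7]=9, slow++,fast++
slow=7 fast=11: a[fast]=11≠a[slow]=9 write a[8]=11, slow++,fast++
slow=8 fast=12: a[fast]=12≠a[slow]=11 write a[9]=12, slow++,fast++
slow=9 fast=13: a[fast]=12=a[slow] dup, fast++
slow=9 fast=14: a[fast]=14≠a[slow]=12 write a[10]=14, slow++,fast++
slow=10 fast=15: a[fast]=14=a[slow] dup, fast++

length 11; prefix = [1, 3, 4, 5, 6, 7, 8, 9, 11, 12, 14]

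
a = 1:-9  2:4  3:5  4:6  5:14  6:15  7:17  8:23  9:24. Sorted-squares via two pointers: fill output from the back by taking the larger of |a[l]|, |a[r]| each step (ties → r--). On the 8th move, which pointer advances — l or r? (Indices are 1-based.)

r

[1,9] |-9|<=|24| out[9]=576 → r--
[1,8] |-9|<=|23| out[8]=529 → r--
[1,7] |-9|<=|17| out[7]=289 → r--
[1,6] |-9|<=|15| out[6]=225 → r--
[1,5] |-9|<=|14| out[5]=196 → r--
[1,4] |-9|>|6| out[4]=81 → l++
[2,4] |4|<=|6| out[3]=36 → r--
[2,3] |4|<=|5| out[2]=25 → r--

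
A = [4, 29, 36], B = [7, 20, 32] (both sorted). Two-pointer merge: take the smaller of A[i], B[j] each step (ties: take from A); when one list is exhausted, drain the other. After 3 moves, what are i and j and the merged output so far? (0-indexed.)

i=1, j=2, merged so far=[4, 7, 20]

i=0 j=0: A[i]=4<=B[j]=7 take 4, i++
i=1 j=0: A[i]=29>B[j]=7 take 7, j++
i=1 j=1: A[i]=29>B[j]=20 take 20, j++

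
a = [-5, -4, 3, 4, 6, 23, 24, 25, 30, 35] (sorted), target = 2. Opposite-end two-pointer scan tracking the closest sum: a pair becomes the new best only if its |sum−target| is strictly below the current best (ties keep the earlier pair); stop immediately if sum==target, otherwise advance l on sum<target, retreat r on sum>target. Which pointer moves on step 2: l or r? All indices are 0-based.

[0,9] -5+35=30 d=28 * → r--
[0,8] -5+30=25 d=23 * → r--

r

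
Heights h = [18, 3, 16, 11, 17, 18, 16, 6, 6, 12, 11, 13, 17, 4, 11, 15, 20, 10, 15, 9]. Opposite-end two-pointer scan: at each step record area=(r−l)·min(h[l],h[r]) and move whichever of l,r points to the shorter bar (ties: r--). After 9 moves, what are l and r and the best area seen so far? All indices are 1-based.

l=7, r=17, best area=288

[1,20] min(18,9)*19=171 best=171 * → r--
[1,19] min(18,15)*18=270 best=270 * → r--
[1,18] min(18,10)*17=170 best=270 → r--
[1,17] min(18,20)*16=288 best=288 * → l++
[2,17] min(3,20)*15=45 best=288 → l++
[3,17] min(16,20)*14=224 best=288 → l++
[4,17] min(11,20)*13=143 best=288 → l++
[5,17] min(17,20)*12=204 best=288 → l++
[6,17] min(18,20)*11=198 best=288 → l++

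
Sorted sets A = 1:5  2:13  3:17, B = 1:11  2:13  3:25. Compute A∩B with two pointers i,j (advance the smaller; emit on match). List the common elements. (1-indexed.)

intersection = [13]

[i=1,j=1] 5<11 → i++
[i=2,j=1] 13>11 → j++
[i=2,j=2] 13==13 emit → i++,j++
[i=3,j=3] 17<25 → i++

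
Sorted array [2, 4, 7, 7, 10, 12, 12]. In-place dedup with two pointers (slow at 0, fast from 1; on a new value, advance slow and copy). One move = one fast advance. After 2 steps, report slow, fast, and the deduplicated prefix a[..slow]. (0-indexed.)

slow=2, fast=3, prefix=[2, 4, 7]

(s=0,f=1) a[fast]=4≠a[slow]=2 write a[1]=4 → slow++,fast++
(s=1,f=2) a[fast]=7≠a[slow]=4 write a[2]=7 → slow++,fast++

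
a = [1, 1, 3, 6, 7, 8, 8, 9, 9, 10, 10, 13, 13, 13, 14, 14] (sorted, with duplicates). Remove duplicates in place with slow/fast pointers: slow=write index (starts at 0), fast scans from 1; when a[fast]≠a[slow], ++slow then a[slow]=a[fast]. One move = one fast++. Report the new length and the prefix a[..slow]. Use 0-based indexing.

slow=0 fast=1: a[fast]=1=a[slow] dup, fast++
slow=0 fast=2: a[fast]=3≠a[slow]=1 write a[1]=3, slow++,fast++
slow=1 fast=3: a[fast]=6≠a[slow]=3 write a[2]=6, slow++,fast++
slow=2 fast=4: a[fast]=7≠a[slow]=6 write a[3]=7, slow++,fast++
slow=3 fast=5: a[fast]=8≠a[slow]=7 write a[4]=8, slow++,fast++
slow=4 fast=6: a[fast]=8=a[slow] dup, fast++
slow=4 fast=7: a[fast]=9≠a[slow]=8 write a[5]=9, slow++,fast++
slow=5 fast=8: a[fast]=9=a[slow] dup, fast++
slow=5 fast=9: a[fast]=10≠a[slow]=9 write a[6]=10, slow++,fast++
slow=6 fast=10: a[fast]=10=a[slow] dup, fast++
slow=6 fast=11: a[fast]=13≠a[slow]=10 write a[7]=13, slow++,fast++
slow=7 fast=12: a[fast]=13=a[slow] dup, fast++
slow=7 fast=13: a[fast]=13=a[slow] dup, fast++
slow=7 fast=14: a[fast]=14≠a[slow]=13 write a[8]=14, slow++,fast++
slow=8 fast=15: a[fast]=14=a[slow] dup, fast++

length 9; prefix = [1, 3, 6, 7, 8, 9, 10, 13, 14]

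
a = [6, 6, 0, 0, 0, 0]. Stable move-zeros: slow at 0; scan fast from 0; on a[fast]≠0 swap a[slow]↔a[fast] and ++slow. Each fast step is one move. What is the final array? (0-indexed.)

[6, 6, 0, 0, 0, 0]

slow=0 fast=0: a[fast]=6≠0 swap→a[0]=6, slow++,fast++
slow=1 fast=1: a[fast]=6≠0 swap→a[1]=6, slow++,fast++
slow=2 fast=2: a[fast]=0, fast++
slow=2 fast=3: a[fast]=0, fast++
slow=2 fast=4: a[fast]=0, fast++
slow=2 fast=5: a[fast]=0, fast++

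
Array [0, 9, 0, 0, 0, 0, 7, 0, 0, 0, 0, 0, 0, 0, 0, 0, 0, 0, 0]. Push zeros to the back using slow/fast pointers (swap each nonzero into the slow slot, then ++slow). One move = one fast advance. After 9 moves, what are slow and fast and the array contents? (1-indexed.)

(s=1,f=1) a[fast]=0 → fast++
(s=1,f=2) a[fast]=9≠0 swap→a[1]=9 → slow++,fast++
(s=2,f=3) a[fast]=0 → fast++
(s=2,f=4) a[fast]=0 → fast++
(s=2,f=5) a[fast]=0 → fast++
(s=2,f=6) a[fast]=0 → fast++
(s=2,f=7) a[fast]=7≠0 swap→a[2]=7 → slow++,fast++
(s=3,f=8) a[fast]=0 → fast++
(s=3,f=9) a[fast]=0 → fast++

slow=3, fast=10, a=[9, 7, 0, 0, 0, 0, 0, 0, 0, 0, 0, 0, 0, 0, 0, 0, 0, 0, 0]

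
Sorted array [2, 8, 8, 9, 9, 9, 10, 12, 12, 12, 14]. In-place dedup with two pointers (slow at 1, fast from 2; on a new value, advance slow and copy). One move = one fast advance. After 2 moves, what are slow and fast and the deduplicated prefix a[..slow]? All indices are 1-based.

(s=1,f=2) a[fast]=8≠a[slow]=2 write a[2]=8 → slow++,fast++
(s=2,f=3) a[fast]=8=a[slow] dup → fast++

slow=2, fast=4, prefix=[2, 8]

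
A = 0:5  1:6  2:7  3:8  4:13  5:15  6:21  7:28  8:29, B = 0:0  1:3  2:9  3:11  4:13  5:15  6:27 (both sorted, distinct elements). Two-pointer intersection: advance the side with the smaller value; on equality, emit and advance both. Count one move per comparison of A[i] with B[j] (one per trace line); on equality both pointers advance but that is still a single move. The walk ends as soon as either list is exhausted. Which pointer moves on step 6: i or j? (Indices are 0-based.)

i=0 j=0: 5>0, j++
i=0 j=1: 5>3, j++
i=0 j=2: 5<9, i++
i=1 j=2: 6<9, i++
i=2 j=2: 7<9, i++
i=3 j=2: 8<9, i++

i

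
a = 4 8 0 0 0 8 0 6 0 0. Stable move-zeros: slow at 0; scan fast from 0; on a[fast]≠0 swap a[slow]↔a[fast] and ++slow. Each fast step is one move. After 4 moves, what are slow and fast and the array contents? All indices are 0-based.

slow=2, fast=4, a=[4, 8, 0, 0, 0, 8, 0, 6, 0, 0]

(s=0,f=0) a[fast]=4≠0 swap→a[0]=4 → slow++,fast++
(s=1,f=1) a[fast]=8≠0 swap→a[1]=8 → slow++,fast++
(s=2,f=2) a[fast]=0 → fast++
(s=2,f=3) a[fast]=0 → fast++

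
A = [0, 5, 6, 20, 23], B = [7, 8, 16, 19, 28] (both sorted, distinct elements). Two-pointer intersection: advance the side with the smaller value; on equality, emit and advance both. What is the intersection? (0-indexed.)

intersection = []

i=0 j=0: 0<7, i++
i=1 j=0: 5<7, i++
i=2 j=0: 6<7, i++
i=3 j=0: 20>7, j++
i=3 j=1: 20>8, j++
i=3 j=2: 20>16, j++
i=3 j=3: 20>19, j++
i=3 j=4: 20<28, i++
i=4 j=4: 23<28, i++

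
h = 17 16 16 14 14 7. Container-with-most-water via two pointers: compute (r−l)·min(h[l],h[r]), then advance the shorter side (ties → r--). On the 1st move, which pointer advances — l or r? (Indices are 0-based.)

[0,5] min(17,7)*5=35 best=35 * → r--

r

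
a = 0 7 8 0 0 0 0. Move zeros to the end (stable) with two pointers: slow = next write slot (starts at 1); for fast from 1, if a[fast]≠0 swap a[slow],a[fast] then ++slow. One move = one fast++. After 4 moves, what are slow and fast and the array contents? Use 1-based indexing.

slow=1 fast=1: a[fast]=0, fast++
slow=1 fast=2: a[fast]=7≠0 swap→a[1]=7, slow++,fast++
slow=2 fast=3: a[fast]=8≠0 swap→a[2]=8, slow++,fast++
slow=3 fast=4: a[fast]=0, fast++

slow=3, fast=5, a=[7, 8, 0, 0, 0, 0, 0]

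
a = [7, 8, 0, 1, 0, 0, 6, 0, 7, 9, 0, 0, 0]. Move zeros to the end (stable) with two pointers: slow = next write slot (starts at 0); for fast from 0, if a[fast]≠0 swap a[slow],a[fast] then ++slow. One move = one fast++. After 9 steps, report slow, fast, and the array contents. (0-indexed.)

(s=0,f=0) a[fast]=7≠0 swap→a[0]=7 → slow++,fast++
(s=1,f=1) a[fast]=8≠0 swap→a[1]=8 → slow++,fast++
(s=2,f=2) a[fast]=0 → fast++
(s=2,f=3) a[fast]=1≠0 swap→a[2]=1 → slow++,fast++
(s=3,f=4) a[fast]=0 → fast++
(s=3,f=5) a[fast]=0 → fast++
(s=3,f=6) a[fast]=6≠0 swap→a[3]=6 → slow++,fast++
(s=4,f=7) a[fast]=0 → fast++
(s=4,f=8) a[fast]=7≠0 swap→a[4]=7 → slow++,fast++

slow=5, fast=9, a=[7, 8, 1, 6, 7, 0, 0, 0, 0, 9, 0, 0, 0]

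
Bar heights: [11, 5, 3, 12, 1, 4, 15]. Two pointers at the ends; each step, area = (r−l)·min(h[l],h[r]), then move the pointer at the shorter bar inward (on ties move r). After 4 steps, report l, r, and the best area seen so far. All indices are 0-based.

l=4, r=6, best area=66

l=0 r=6: min(11,15)*6=66 best=66 *, l++
l=1 r=6: min(5,15)*5=25 best=66, l++
l=2 r=6: min(3,15)*4=12 best=66, l++
l=3 r=6: min(12,15)*3=36 best=66, l++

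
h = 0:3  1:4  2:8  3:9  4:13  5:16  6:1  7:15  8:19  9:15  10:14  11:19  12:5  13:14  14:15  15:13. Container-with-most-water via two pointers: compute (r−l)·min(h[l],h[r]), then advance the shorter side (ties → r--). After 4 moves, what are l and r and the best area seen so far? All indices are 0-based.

[0,15] min(3,13)*15=45 best=45 * → l++
[1,15] min(4,13)*14=56 best=56 * → l++
[2,15] min(8,13)*13=104 best=104 * → l++
[3,15] min(9,13)*12=108 best=108 * → l++

l=4, r=15, best area=108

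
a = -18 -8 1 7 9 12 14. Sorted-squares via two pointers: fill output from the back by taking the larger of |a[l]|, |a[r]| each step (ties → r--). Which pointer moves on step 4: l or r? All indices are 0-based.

[0,6] |-18|>|14| out[6]=324 → l++
[1,6] |-8|<=|14| out[5]=196 → r--
[1,5] |-8|<=|12| out[4]=144 → r--
[1,4] |-8|<=|9| out[3]=81 → r--

r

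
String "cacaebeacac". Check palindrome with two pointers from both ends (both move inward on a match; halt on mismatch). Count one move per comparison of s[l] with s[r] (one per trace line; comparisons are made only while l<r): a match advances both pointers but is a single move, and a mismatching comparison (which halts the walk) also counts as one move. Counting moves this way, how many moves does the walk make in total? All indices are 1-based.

5 moves

l=1 r=11: 'c'=='c', l++,r--
l=2 r=10: 'a'=='a', l++,r--
l=3 r=9: 'c'=='c', l++,r--
l=4 r=8: 'a'=='a', l++,r--
l=5 r=7: 'e'=='e', l++,r--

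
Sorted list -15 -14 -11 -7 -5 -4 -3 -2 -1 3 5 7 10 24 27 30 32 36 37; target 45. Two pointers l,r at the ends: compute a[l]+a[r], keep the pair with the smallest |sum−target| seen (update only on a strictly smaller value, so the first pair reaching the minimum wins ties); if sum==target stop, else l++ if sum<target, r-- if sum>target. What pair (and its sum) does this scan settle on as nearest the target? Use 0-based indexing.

pair (7, 37) with sum 44 (|Δ|=1)

[0,18] -15+37=22 d=23 * → l++
[1,18] -14+37=23 d=22 * → l++
[2,18] -11+37=26 d=19 * → l++
[3,18] -7+37=30 d=15 * → l++
[4,18] -5+37=32 d=13 * → l++
[5,18] -4+37=33 d=12 * → l++
[6,18] -3+37=34 d=11 * → l++
[7,18] -2+37=35 d=10 * → l++
[8,18] -1+37=36 d=9 * → l++
[9,18] 3+37=40 d=5 * → l++
[10,18] 5+37=42 d=3 * → l++
[11,18] 7+37=44 d=1 * → l++
[12,18] 10+37=47 d=2 → r--
[12,17] 10+36=46 d=1 → r--
[12,16] 10+32=42 d=3 → l++
[13,16] 24+32=56 d=11 → r--
[13,15] 24+30=54 d=9 → r--
[13,14] 24+27=51 d=6 → r--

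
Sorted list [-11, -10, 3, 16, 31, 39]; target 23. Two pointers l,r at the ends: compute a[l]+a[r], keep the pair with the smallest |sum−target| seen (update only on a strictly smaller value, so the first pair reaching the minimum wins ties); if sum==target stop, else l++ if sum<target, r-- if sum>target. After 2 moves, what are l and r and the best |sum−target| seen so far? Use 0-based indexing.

l=1, r=4, best |Δ|=3

[0,5] -11+39=28 d=5 * → r--
[0,4] -11+31=20 d=3 * → l++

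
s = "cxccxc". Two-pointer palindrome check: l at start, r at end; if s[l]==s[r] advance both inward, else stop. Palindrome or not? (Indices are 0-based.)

palindrome

[0,5] 'c'=='c' → l++,r--
[1,4] 'x'=='x' → l++,r--
[2,3] 'c'=='c' → l++,r--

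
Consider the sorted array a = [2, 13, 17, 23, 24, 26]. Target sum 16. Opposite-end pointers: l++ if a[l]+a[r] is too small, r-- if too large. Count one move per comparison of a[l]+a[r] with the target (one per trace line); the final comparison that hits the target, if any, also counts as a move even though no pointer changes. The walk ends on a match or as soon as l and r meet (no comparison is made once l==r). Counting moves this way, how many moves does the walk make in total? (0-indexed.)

5 moves

l=0 r=5: 2+26=28 >16, r--
l=0 r=4: 2+24=26 >16, r--
l=0 r=3: 2+23=25 >16, r--
l=0 r=2: 2+17=19 >16, r--
l=0 r=1: 2+13=15 <16, l++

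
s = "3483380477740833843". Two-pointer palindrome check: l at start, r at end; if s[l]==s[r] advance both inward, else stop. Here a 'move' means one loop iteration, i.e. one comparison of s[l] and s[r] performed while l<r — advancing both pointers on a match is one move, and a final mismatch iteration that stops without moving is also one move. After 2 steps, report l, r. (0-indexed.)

[0,18] '3'=='3' → l++,r--
[1,17] '4'=='4' → l++,r--

l=2, r=16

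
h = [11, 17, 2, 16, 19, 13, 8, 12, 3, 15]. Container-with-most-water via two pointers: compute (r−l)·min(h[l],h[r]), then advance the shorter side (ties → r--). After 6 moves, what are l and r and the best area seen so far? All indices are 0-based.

l=1, r=4, best area=120

[0,9] min(11,15)*9=99 best=99 * → l++
[1,9] min(17,15)*8=120 best=120 * → r--
[1,8] min(17,3)*7=21 best=120 → r--
[1,7] min(17,12)*6=72 best=120 → r--
[1,6] min(17,8)*5=40 best=120 → r--
[1,5] min(17,13)*4=52 best=120 → r--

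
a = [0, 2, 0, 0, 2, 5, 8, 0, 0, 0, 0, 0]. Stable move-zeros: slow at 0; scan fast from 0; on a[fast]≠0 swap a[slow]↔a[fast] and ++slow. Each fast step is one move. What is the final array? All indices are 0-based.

[2, 2, 5, 8, 0, 0, 0, 0, 0, 0, 0, 0]

slow=0 fast=0: a[fast]=0, fast++
slow=0 fast=1: a[fast]=2≠0 swap→a[0]=2, slow++,fast++
slow=1 fast=2: a[fast]=0, fast++
slow=1 fast=3: a[fast]=0, fast++
slow=1 fast=4: a[fast]=2≠0 swap→a[1]=2, slow++,fast++
slow=2 fast=5: a[fast]=5≠0 swap→a[2]=5, slow++,fast++
slow=3 fast=6: a[fast]=8≠0 swap→a[3]=8, slow++,fast++
slow=4 fast=7: a[fast]=0, fast++
slow=4 fast=8: a[fast]=0, fast++
slow=4 fast=9: a[fast]=0, fast++
slow=4 fast=10: a[fast]=0, fast++
slow=4 fast=11: a[fast]=0, fast++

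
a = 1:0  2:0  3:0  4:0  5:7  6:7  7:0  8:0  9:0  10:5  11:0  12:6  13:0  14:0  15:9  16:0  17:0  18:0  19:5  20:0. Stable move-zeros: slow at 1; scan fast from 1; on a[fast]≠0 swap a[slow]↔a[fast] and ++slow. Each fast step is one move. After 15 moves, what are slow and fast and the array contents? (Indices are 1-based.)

(s=1,f=1) a[fast]=0 → fast++
(s=1,f=2) a[fast]=0 → fast++
(s=1,f=3) a[fast]=0 → fast++
(s=1,f=4) a[fast]=0 → fast++
(s=1,f=5) a[fast]=7≠0 swap→a[1]=7 → slow++,fast++
(s=2,f=6) a[fast]=7≠0 swap→a[2]=7 → slow++,fast++
(s=3,f=7) a[fast]=0 → fast++
(s=3,f=8) a[fast]=0 → fast++
(s=3,f=9) a[fast]=0 → fast++
(s=3,f=10) a[fast]=5≠0 swap→a[3]=5 → slow++,fast++
(s=4,f=11) a[fast]=0 → fast++
(s=4,f=12) a[fast]=6≠0 swap→a[4]=6 → slow++,fast++
(s=5,f=13) a[fast]=0 → fast++
(s=5,f=14) a[fast]=0 → fast++
(s=5,f=15) a[fast]=9≠0 swap→a[5]=9 → slow++,fast++

slow=6, fast=16, a=[7, 7, 5, 6, 9, 0, 0, 0, 0, 0, 0, 0, 0, 0, 0, 0, 0, 0, 5, 0]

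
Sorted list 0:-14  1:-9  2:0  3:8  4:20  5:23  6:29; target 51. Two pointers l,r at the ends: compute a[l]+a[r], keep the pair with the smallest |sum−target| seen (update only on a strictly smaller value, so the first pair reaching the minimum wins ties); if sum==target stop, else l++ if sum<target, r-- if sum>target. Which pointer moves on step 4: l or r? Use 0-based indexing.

[0,6] -14+29=15 d=36 * → l++
[1,6] -9+29=20 d=31 * → l++
[2,6] 0+29=29 d=22 * → l++
[3,6] 8+29=37 d=14 * → l++

l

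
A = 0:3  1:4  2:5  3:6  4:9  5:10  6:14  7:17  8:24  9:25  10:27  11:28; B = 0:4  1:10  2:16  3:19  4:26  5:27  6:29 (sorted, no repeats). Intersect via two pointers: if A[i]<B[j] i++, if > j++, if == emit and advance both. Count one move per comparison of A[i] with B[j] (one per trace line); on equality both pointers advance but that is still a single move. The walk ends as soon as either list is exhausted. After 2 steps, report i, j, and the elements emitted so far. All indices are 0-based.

i=2, j=1, emitted=[4]

i=0 j=0: 3<4, i++
i=1 j=0: 4==4 emit, i++,j++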